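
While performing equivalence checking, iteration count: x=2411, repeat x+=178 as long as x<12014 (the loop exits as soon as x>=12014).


Step 1: x goes from 2411 toward 12014 by 178; the body runs while x<12014, so iterations = ceil((bound-start)/step)
Step 2: Distance=9603
Step 3: ceil(9603/178)=54

54


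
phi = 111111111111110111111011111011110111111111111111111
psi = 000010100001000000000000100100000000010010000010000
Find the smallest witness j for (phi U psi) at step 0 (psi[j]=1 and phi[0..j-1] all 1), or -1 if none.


(phi U psi) at 0: need smallest j with psi[j]=1 and phi[i]=1 for all i in [0,j).
Scan from step 0:
  step 0: phi=1, psi=0 -> continue
  step 1: phi=1, psi=0 -> continue
  step 2: phi=1, psi=0 -> continue
  step 3: phi=1, psi=0 -> continue
  step 4: psi=1 and phi held for [0,4) -> witness found
Witness step = 4

4


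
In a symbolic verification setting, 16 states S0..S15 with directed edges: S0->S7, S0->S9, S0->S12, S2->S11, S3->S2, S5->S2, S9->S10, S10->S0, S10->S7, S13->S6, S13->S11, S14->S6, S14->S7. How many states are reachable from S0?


BFS from S0:
  layer 0: {S0}
  layer 1: {S7, S9, S12}
  layer 2: {S10}
Reachable set: {S0, S7, S9, S10, S12}
Count = 5

5


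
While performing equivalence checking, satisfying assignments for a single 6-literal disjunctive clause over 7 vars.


Step 1: Total=2^7=128
Step 2: Unsat when all 6 false: 2^1=2
Step 3: Sat=128-2=126

126


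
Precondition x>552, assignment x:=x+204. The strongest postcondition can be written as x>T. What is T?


Formula: sp(P, x:=E) = exists old_x. (x = E[old_x/x]) AND P[old_x/x] (old_x is the value of x before the assignment; eliminate old_x by solving x = E[old_x/x] for old_x)
Step 1: Precondition P: x>552, i.e. old_x > 552
Step 2: Assignment gives x = old_x + 204, so old_x = x - 204
Step 3: Substitute into P: x - 204 > 552
Step 4: Simplify: x > 552+204 = 756

756


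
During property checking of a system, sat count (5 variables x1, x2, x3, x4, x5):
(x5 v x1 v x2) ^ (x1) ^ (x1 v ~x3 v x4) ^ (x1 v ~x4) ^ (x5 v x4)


CNF with 5 clauses over 5 vars (32 assignments).
An assignment satisfies CNF iff every clause has >=1 true literal.
Check each row (bits = x1,x2,x3,x4,x5; clause T/F shown):
  row 0 [00000]: clauses=FFTTF -> 0
  row 1 [00001]: clauses=TFTTT -> 0
  row 2 [00010]: clauses=FFTFT -> 0
  row 3 [00011]: clauses=TFTFT -> 0
  row 4 [00100]: clauses=FFFTF -> 0
  row 5 [00101]: clauses=TFFTT -> 0
  row 6 [00110]: clauses=FFTFT -> 0
  row 7 [00111]: clauses=TFTFT -> 0
  row 8 [01000]: clauses=TFTTF -> 0
  row 9 [01001]: clauses=TFTTT -> 0
  row 10 [01010]: clauses=TFTFT -> 0
  row 11 [01011]: clauses=TFTFT -> 0
  row 12 [01100]: clauses=TFFTF -> 0
  row 13 [01101]: clauses=TFFTT -> 0
  row 14 [01110]: clauses=TFTFT -> 0
  row 15 [01111]: clauses=TFTFT -> 0
  row 16 [10000]: clauses=TTTTF -> 0
  row 17 [10001]: clauses=TTTTT -> 1
  row 18 [10010]: clauses=TTTTT -> 1
  row 19 [10011]: clauses=TTTTT -> 1
  row 20 [10100]: clauses=TTTTF -> 0
  row 21 [10101]: clauses=TTTTT -> 1
  row 22 [10110]: clauses=TTTTT -> 1
  row 23 [10111]: clauses=TTTTT -> 1
  row 24 [11000]: clauses=TTTTF -> 0
  row 25 [11001]: clauses=TTTTT -> 1
  row 26 [11010]: clauses=TTTTT -> 1
  row 27 [11011]: clauses=TTTTT -> 1
  row 28 [11100]: clauses=TTTTF -> 0
  row 29 [11101]: clauses=TTTTT -> 1
  row 30 [11110]: clauses=TTTTT -> 1
  row 31 [11111]: clauses=TTTTT -> 1
Full result column, 8 rows per line (x1,x2 fixed per line; x3,x4,x5 runs 000..111 left to right):
  rows 0-7 [x1,x2=00]: 00000000  (ones: 0)
  rows 8-15 [x1,x2=01]: 00000000  (ones: 0)
  rows 16-23 [x1,x2=10]: 01110111  (ones: 6)
  rows 24-31 [x1,x2=11]: 01110111  (ones: 6)
Satisfying assignments = 0+0+6+6 = 12

12


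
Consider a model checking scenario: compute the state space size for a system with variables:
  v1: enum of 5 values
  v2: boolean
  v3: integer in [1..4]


State space = product of domain sizes of all variables.
Domain sizes:
  v1 (enum of 5 values): 5
  v2 (boolean): 2
  v3 (integer in [1..4]): 4
Product = 5 * 2 * 4 = 40

40


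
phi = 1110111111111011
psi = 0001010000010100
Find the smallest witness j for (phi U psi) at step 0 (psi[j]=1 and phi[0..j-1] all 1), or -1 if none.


(phi U psi) at 0: need smallest j with psi[j]=1 and phi[i]=1 for all i in [0,j).
Scan from step 0:
  step 0: phi=1, psi=0 -> continue
  step 1: phi=1, psi=0 -> continue
  step 2: phi=1, psi=0 -> continue
  step 3: psi=1 and phi held for [0,3) -> witness found
Witness step = 3

3


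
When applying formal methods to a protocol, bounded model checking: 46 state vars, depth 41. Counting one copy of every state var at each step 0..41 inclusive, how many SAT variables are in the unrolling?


BMC unrolls to depth k, creating one copy of each state var for steps 0..k.
Step count = 41 + 1 = 42 (steps 0 through 41)
Vars per step = 46
Total = 46 * 42 = 1932

1932


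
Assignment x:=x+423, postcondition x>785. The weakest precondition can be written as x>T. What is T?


Formula: wp(x:=E, P) = P[E/x] (substitute E for x in postcondition)
Step 1: Postcondition: x>785
Step 2: Substitute x+423 for x: x+423>785
Step 3: Solve for x: x > 785-423 = 362

362


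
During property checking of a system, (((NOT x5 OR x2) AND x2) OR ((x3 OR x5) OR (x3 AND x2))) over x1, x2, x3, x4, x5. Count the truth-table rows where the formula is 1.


Formula: (((NOT x5 OR x2) AND x2) OR ((x3 OR x5) OR (x3 AND x2))) over 5 vars (32 rows)
Evaluate each row (x1, x2, x3, x4, x5 as bits, MSB first):
  row 0 [00000]: (((NOT 0 OR 0) AND 0) OR ((0 OR 0) OR (0 AND 0))) -> 0
  row 1 [00001]: (((NOT 1 OR 0) AND 0) OR ((0 OR 1) OR (0 AND 0))) -> 1
  row 2 [00010]: (((NOT 0 OR 0) AND 0) OR ((0 OR 0) OR (0 AND 0))) -> 0
  row 3 [00011]: (((NOT 1 OR 0) AND 0) OR ((0 OR 1) OR (0 AND 0))) -> 1
  row 4 [00100]: (((NOT 0 OR 0) AND 0) OR ((1 OR 0) OR (1 AND 0))) -> 1
  row 5 [00101]: (((NOT 1 OR 0) AND 0) OR ((1 OR 1) OR (1 AND 0))) -> 1
  row 6 [00110]: (((NOT 0 OR 0) AND 0) OR ((1 OR 0) OR (1 AND 0))) -> 1
  row 7 [00111]: (((NOT 1 OR 0) AND 0) OR ((1 OR 1) OR (1 AND 0))) -> 1
  row 8 [01000]: (((NOT 0 OR 1) AND 1) OR ((0 OR 0) OR (0 AND 1))) -> 1
  row 9 [01001]: (((NOT 1 OR 1) AND 1) OR ((0 OR 1) OR (0 AND 1))) -> 1
  row 10 [01010]: (((NOT 0 OR 1) AND 1) OR ((0 OR 0) OR (0 AND 1))) -> 1
  row 11 [01011]: (((NOT 1 OR 1) AND 1) OR ((0 OR 1) OR (0 AND 1))) -> 1
  row 12 [01100]: (((NOT 0 OR 1) AND 1) OR ((1 OR 0) OR (1 AND 1))) -> 1
  row 13 [01101]: (((NOT 1 OR 1) AND 1) OR ((1 OR 1) OR (1 AND 1))) -> 1
  row 14 [01110]: (((NOT 0 OR 1) AND 1) OR ((1 OR 0) OR (1 AND 1))) -> 1
  row 15 [01111]: (((NOT 1 OR 1) AND 1) OR ((1 OR 1) OR (1 AND 1))) -> 1
  row 16 [10000]: (((NOT 0 OR 0) AND 0) OR ((0 OR 0) OR (0 AND 0))) -> 0
  row 17 [10001]: (((NOT 1 OR 0) AND 0) OR ((0 OR 1) OR (0 AND 0))) -> 1
  row 18 [10010]: (((NOT 0 OR 0) AND 0) OR ((0 OR 0) OR (0 AND 0))) -> 0
  row 19 [10011]: (((NOT 1 OR 0) AND 0) OR ((0 OR 1) OR (0 AND 0))) -> 1
  row 20 [10100]: (((NOT 0 OR 0) AND 0) OR ((1 OR 0) OR (1 AND 0))) -> 1
  row 21 [10101]: (((NOT 1 OR 0) AND 0) OR ((1 OR 1) OR (1 AND 0))) -> 1
  row 22 [10110]: (((NOT 0 OR 0) AND 0) OR ((1 OR 0) OR (1 AND 0))) -> 1
  row 23 [10111]: (((NOT 1 OR 0) AND 0) OR ((1 OR 1) OR (1 AND 0))) -> 1
  row 24 [11000]: (((NOT 0 OR 1) AND 1) OR ((0 OR 0) OR (0 AND 1))) -> 1
  row 25 [11001]: (((NOT 1 OR 1) AND 1) OR ((0 OR 1) OR (0 AND 1))) -> 1
  row 26 [11010]: (((NOT 0 OR 1) AND 1) OR ((0 OR 0) OR (0 AND 1))) -> 1
  row 27 [11011]: (((NOT 1 OR 1) AND 1) OR ((0 OR 1) OR (0 AND 1))) -> 1
  row 28 [11100]: (((NOT 0 OR 1) AND 1) OR ((1 OR 0) OR (1 AND 1))) -> 1
  row 29 [11101]: (((NOT 1 OR 1) AND 1) OR ((1 OR 1) OR (1 AND 1))) -> 1
  row 30 [11110]: (((NOT 0 OR 1) AND 1) OR ((1 OR 0) OR (1 AND 1))) -> 1
  row 31 [11111]: (((NOT 1 OR 1) AND 1) OR ((1 OR 1) OR (1 AND 1))) -> 1
Full result column, 8 rows per line (x1,x2 fixed per line; x3,x4,x5 runs 000..111 left to right):
  rows 0-7 [x1,x2=00]: 01011111  (ones: 6)
  rows 8-15 [x1,x2=01]: 11111111  (ones: 8)
  rows 16-23 [x1,x2=10]: 01011111  (ones: 6)
  rows 24-31 [x1,x2=11]: 11111111  (ones: 8)
Count of 1-rows = 6+8+6+8 = 28

28


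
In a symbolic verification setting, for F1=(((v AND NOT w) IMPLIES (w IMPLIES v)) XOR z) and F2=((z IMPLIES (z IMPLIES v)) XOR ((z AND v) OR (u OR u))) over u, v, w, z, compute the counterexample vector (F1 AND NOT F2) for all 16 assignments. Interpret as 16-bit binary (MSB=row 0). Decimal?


F1 = (((v AND NOT w) IMPLIES (w IMPLIES v)) XOR z)
F2 = ((z IMPLIES (z IMPLIES v)) XOR ((z AND v) OR (u OR u)))
Counterexample to F1=>F2 is where F1=1 and F2=0.
Evaluate each row (bits = u,v,w,z, MSB first):
  row 0 [0000]: F1=1 F2=1 -> F1&~F2 -> 0
  row 1 [0001]: F1=0 F2=0 -> F1&~F2 -> 0
  row 2 [0010]: F1=1 F2=1 -> F1&~F2 -> 0
  row 3 [0011]: F1=0 F2=0 -> F1&~F2 -> 0
  row 4 [0100]: F1=1 F2=1 -> F1&~F2 -> 0
  row 5 [0101]: F1=0 F2=0 -> F1&~F2 -> 0
  row 6 [0110]: F1=1 F2=1 -> F1&~F2 -> 0
  row 7 [0111]: F1=0 F2=0 -> F1&~F2 -> 0
  row 8 [1000]: F1=1 F2=0 -> F1&~F2 -> 1
  row 9 [1001]: F1=0 F2=1 -> F1&~F2 -> 0
  row 10 [1010]: F1=1 F2=0 -> F1&~F2 -> 1
  row 11 [1011]: F1=0 F2=1 -> F1&~F2 -> 0
  row 12 [1100]: F1=1 F2=0 -> F1&~F2 -> 1
  row 13 [1101]: F1=0 F2=0 -> F1&~F2 -> 0
  row 14 [1110]: F1=1 F2=0 -> F1&~F2 -> 1
  row 15 [1111]: F1=0 F2=0 -> F1&~F2 -> 0
Full result column, 4 rows per line (u,v fixed per line; w,z runs 00..11 left to right):
  rows 0-3 [u,v=00]: 0000  = hex 0
  rows 4-7 [u,v=01]: 0000  = hex 0
  rows 8-11 [u,v=10]: 1010  = hex A
  rows 12-15 [u,v=11]: 1010  = hex A
Counterexample vector (row 0 .. row 15) = 0000000010101010
Output column grouped in 4s = 0000 0000 1010 1010 = 0x00AA
Convert to decimal digit by digit (value = value*16 + digit):
  0 -> 0
  0*16 + 0 = 0
  0*16 + 10 (A) = 10
  10*16 + 10 (A) = 170
Decimal = 170

170


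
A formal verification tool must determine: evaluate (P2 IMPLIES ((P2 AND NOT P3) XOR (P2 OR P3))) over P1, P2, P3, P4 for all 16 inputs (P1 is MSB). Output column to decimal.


Formula: (P2 IMPLIES ((P2 AND NOT P3) XOR (P2 OR P3))) over P1, P2, P3, P4 (16 rows)
Evaluate each row (bits = P1,P2,P3,P4, MSB first):
  row 0 [0000]: (0 IMPLIES ((0 AND NOT 0) XOR (0 OR 0))) -> 1
  row 1 [0001]: (0 IMPLIES ((0 AND NOT 0) XOR (0 OR 0))) -> 1
  row 2 [0010]: (0 IMPLIES ((0 AND NOT 1) XOR (0 OR 1))) -> 1
  row 3 [0011]: (0 IMPLIES ((0 AND NOT 1) XOR (0 OR 1))) -> 1
  row 4 [0100]: (1 IMPLIES ((1 AND NOT 0) XOR (1 OR 0))) -> 0
  row 5 [0101]: (1 IMPLIES ((1 AND NOT 0) XOR (1 OR 0))) -> 0
  row 6 [0110]: (1 IMPLIES ((1 AND NOT 1) XOR (1 OR 1))) -> 1
  row 7 [0111]: (1 IMPLIES ((1 AND NOT 1) XOR (1 OR 1))) -> 1
  row 8 [1000]: (0 IMPLIES ((0 AND NOT 0) XOR (0 OR 0))) -> 1
  row 9 [1001]: (0 IMPLIES ((0 AND NOT 0) XOR (0 OR 0))) -> 1
  row 10 [1010]: (0 IMPLIES ((0 AND NOT 1) XOR (0 OR 1))) -> 1
  row 11 [1011]: (0 IMPLIES ((0 AND NOT 1) XOR (0 OR 1))) -> 1
  row 12 [1100]: (1 IMPLIES ((1 AND NOT 0) XOR (1 OR 0))) -> 0
  row 13 [1101]: (1 IMPLIES ((1 AND NOT 0) XOR (1 OR 0))) -> 0
  row 14 [1110]: (1 IMPLIES ((1 AND NOT 1) XOR (1 OR 1))) -> 1
  row 15 [1111]: (1 IMPLIES ((1 AND NOT 1) XOR (1 OR 1))) -> 1
Full result column, 4 rows per line (P1,P2 fixed per line; P3,P4 runs 00..11 left to right):
  rows 0-3 [P1,P2=00]: 1111  = hex F
  rows 4-7 [P1,P2=01]: 0011  = hex 3
  rows 8-11 [P1,P2=10]: 1111  = hex F
  rows 12-15 [P1,P2=11]: 0011  = hex 3
Output column (row 0 .. row 15) = 1111001111110011
Output column grouped in 4s = 1111 0011 1111 0011 = 0xF3F3
Convert to decimal digit by digit (value = value*16 + digit):
  F -> 15
  15*16 + 3 = 243
  243*16 + 15 (F) = 3903
  3903*16 + 3 = 62451
Decimal = 62451

62451


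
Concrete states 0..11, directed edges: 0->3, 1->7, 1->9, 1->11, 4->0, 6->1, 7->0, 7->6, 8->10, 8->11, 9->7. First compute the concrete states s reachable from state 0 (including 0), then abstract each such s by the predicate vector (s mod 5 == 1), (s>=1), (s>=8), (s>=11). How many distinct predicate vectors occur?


BFS from 0:
Concrete reachable: {0, 3}
Abstract via predicates (s mod 5 == 1), (s>=1), (s>=8), (s>=11):
  (0,0,0,0) <- {0}
  (0,1,0,0) <- {3}
Distinct abstract states = 2

2


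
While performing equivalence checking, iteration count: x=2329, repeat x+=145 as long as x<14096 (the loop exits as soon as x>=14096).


Step 1: x goes from 2329 toward 14096 by 145; the body runs while x<14096, so iterations = ceil((bound-start)/step)
Step 2: Distance=11767
Step 3: ceil(11767/145)=82

82


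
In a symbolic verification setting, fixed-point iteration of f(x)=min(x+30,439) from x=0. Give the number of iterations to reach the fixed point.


Step 1: x=0, cap=439, increment=30
Step 2: x grows by 30 each step until capped at 439; fixed point is x=439
Step 3: iterations = ceil(439/30) = 15

15


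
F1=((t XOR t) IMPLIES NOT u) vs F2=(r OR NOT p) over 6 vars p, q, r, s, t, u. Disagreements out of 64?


F1 = ((t XOR t) IMPLIES NOT u)
F2 = (r OR NOT p)
Evaluate both on each of 64 rows (bits = p,q,r,s,t,u):
  row 0 [000000]: F1=1 F2=1 -> 0
  row 1 [000001]: F1=1 F2=1 -> 0
  row 2 [000010]: F1=1 F2=1 -> 0
  row 3 [000011]: F1=1 F2=1 -> 0
  row 4 [000100]: F1=1 F2=1 -> 0
  (every remaining row is evaluated the same way; all 64 results are listed next)
Full result column, 8 rows per line (p,q,r fixed per line; s,t,u runs 000..111 left to right):
  rows 0-7 [p,q,r=000]: 00000000  (ones: 0)
  rows 8-15 [p,q,r=001]: 00000000  (ones: 0)
  rows 16-23 [p,q,r=010]: 00000000  (ones: 0)
  rows 24-31 [p,q,r=011]: 00000000  (ones: 0)
  rows 32-39 [p,q,r=100]: 11111111  (ones: 8)
  rows 40-47 [p,q,r=101]: 00000000  (ones: 0)
  rows 48-55 [p,q,r=110]: 11111111  (ones: 8)
  rows 56-63 [p,q,r=111]: 00000000  (ones: 0)
Disagreements = 0+0+0+0+8+0+8+0 = 16

16


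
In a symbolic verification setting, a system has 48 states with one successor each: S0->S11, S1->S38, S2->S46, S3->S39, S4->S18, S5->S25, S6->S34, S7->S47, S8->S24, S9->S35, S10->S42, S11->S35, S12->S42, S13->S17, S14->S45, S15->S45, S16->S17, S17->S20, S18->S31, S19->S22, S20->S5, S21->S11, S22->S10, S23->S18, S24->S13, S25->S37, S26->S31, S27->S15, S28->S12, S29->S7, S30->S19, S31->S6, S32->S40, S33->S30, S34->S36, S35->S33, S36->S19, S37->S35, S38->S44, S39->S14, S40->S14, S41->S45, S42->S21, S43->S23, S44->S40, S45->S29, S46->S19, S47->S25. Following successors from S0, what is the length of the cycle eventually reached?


Trace from S0 until a state repeats:
  S0 -> S11 -> S35 -> S33 -> S30 -> S19 -> S22 -> S10 -> S42 -> S21 -> S11
S11 first seen at step 1, revisited at step 10.
Cycle length = 10 - 1 = 9

9


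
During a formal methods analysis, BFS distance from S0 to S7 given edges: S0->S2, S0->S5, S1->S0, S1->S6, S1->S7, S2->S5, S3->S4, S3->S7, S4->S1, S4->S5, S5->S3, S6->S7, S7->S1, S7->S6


BFS layer-by-layer from S0:
  dist 0: {S0}
  dist 1: {S2, S5}
  dist 2: {S3}
  dist 3: {S4, S7}
  -> S7 reached at distance 3
Shortest path length = 3

3


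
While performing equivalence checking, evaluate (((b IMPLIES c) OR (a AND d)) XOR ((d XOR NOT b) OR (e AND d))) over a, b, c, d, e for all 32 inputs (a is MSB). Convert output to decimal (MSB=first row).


Formula: (((b IMPLIES c) OR (a AND d)) XOR ((d XOR NOT b) OR (e AND d))) over a, b, c, d, e (32 rows)
Evaluate each row (bits = a,b,c,d,e, MSB first):
  row 0 [00000]: (((0 IMPLIES 0) OR (0 AND 0)) XOR ((0 XOR NOT 0) OR (0 AND 0))) -> 0
  row 1 [00001]: (((0 IMPLIES 0) OR (0 AND 0)) XOR ((0 XOR NOT 0) OR (1 AND 0))) -> 0
  row 2 [00010]: (((0 IMPLIES 0) OR (0 AND 1)) XOR ((1 XOR NOT 0) OR (0 AND 1))) -> 1
  row 3 [00011]: (((0 IMPLIES 0) OR (0 AND 1)) XOR ((1 XOR NOT 0) OR (1 AND 1))) -> 0
  row 4 [00100]: (((0 IMPLIES 1) OR (0 AND 0)) XOR ((0 XOR NOT 0) OR (0 AND 0))) -> 0
  row 5 [00101]: (((0 IMPLIES 1) OR (0 AND 0)) XOR ((0 XOR NOT 0) OR (1 AND 0))) -> 0
  row 6 [00110]: (((0 IMPLIES 1) OR (0 AND 1)) XOR ((1 XOR NOT 0) OR (0 AND 1))) -> 1
  row 7 [00111]: (((0 IMPLIES 1) OR (0 AND 1)) XOR ((1 XOR NOT 0) OR (1 AND 1))) -> 0
  row 8 [01000]: (((1 IMPLIES 0) OR (0 AND 0)) XOR ((0 XOR NOT 1) OR (0 AND 0))) -> 0
  row 9 [01001]: (((1 IMPLIES 0) OR (0 AND 0)) XOR ((0 XOR NOT 1) OR (1 AND 0))) -> 0
  row 10 [01010]: (((1 IMPLIES 0) OR (0 AND 1)) XOR ((1 XOR NOT 1) OR (0 AND 1))) -> 1
  row 11 [01011]: (((1 IMPLIES 0) OR (0 AND 1)) XOR ((1 XOR NOT 1) OR (1 AND 1))) -> 1
  row 12 [01100]: (((1 IMPLIES 1) OR (0 AND 0)) XOR ((0 XOR NOT 1) OR (0 AND 0))) -> 1
  row 13 [01101]: (((1 IMPLIES 1) OR (0 AND 0)) XOR ((0 XOR NOT 1) OR (1 AND 0))) -> 1
  row 14 [01110]: (((1 IMPLIES 1) OR (0 AND 1)) XOR ((1 XOR NOT 1) OR (0 AND 1))) -> 0
  row 15 [01111]: (((1 IMPLIES 1) OR (0 AND 1)) XOR ((1 XOR NOT 1) OR (1 AND 1))) -> 0
  row 16 [10000]: (((0 IMPLIES 0) OR (1 AND 0)) XOR ((0 XOR NOT 0) OR (0 AND 0))) -> 0
  row 17 [10001]: (((0 IMPLIES 0) OR (1 AND 0)) XOR ((0 XOR NOT 0) OR (1 AND 0))) -> 0
  row 18 [10010]: (((0 IMPLIES 0) OR (1 AND 1)) XOR ((1 XOR NOT 0) OR (0 AND 1))) -> 1
  row 19 [10011]: (((0 IMPLIES 0) OR (1 AND 1)) XOR ((1 XOR NOT 0) OR (1 AND 1))) -> 0
  row 20 [10100]: (((0 IMPLIES 1) OR (1 AND 0)) XOR ((0 XOR NOT 0) OR (0 AND 0))) -> 0
  row 21 [10101]: (((0 IMPLIES 1) OR (1 AND 0)) XOR ((0 XOR NOT 0) OR (1 AND 0))) -> 0
  row 22 [10110]: (((0 IMPLIES 1) OR (1 AND 1)) XOR ((1 XOR NOT 0) OR (0 AND 1))) -> 1
  row 23 [10111]: (((0 IMPLIES 1) OR (1 AND 1)) XOR ((1 XOR NOT 0) OR (1 AND 1))) -> 0
  row 24 [11000]: (((1 IMPLIES 0) OR (1 AND 0)) XOR ((0 XOR NOT 1) OR (0 AND 0))) -> 0
  row 25 [11001]: (((1 IMPLIES 0) OR (1 AND 0)) XOR ((0 XOR NOT 1) OR (1 AND 0))) -> 0
  row 26 [11010]: (((1 IMPLIES 0) OR (1 AND 1)) XOR ((1 XOR NOT 1) OR (0 AND 1))) -> 0
  row 27 [11011]: (((1 IMPLIES 0) OR (1 AND 1)) XOR ((1 XOR NOT 1) OR (1 AND 1))) -> 0
  row 28 [11100]: (((1 IMPLIES 1) OR (1 AND 0)) XOR ((0 XOR NOT 1) OR (0 AND 0))) -> 1
  row 29 [11101]: (((1 IMPLIES 1) OR (1 AND 0)) XOR ((0 XOR NOT 1) OR (1 AND 0))) -> 1
  row 30 [11110]: (((1 IMPLIES 1) OR (1 AND 1)) XOR ((1 XOR NOT 1) OR (0 AND 1))) -> 0
  row 31 [11111]: (((1 IMPLIES 1) OR (1 AND 1)) XOR ((1 XOR NOT 1) OR (1 AND 1))) -> 0
Full result column, 4 rows per line (a,b,c fixed per line; d,e runs 00..11 left to right):
  rows 0-3 [a,b,c=000]: 0010  = hex 2
  rows 4-7 [a,b,c=001]: 0010  = hex 2
  rows 8-11 [a,b,c=010]: 0011  = hex 3
  rows 12-15 [a,b,c=011]: 1100  = hex C
  rows 16-19 [a,b,c=100]: 0010  = hex 2
  rows 20-23 [a,b,c=101]: 0010  = hex 2
  rows 24-27 [a,b,c=110]: 0000  = hex 0
  rows 28-31 [a,b,c=111]: 1100  = hex C
Output column (row 0 .. row 31) = 00100010001111000010001000001100
Output column grouped in 4s = 0010 0010 0011 1100 0010 0010 0000 1100 = 0x223C220C
Convert to decimal digit by digit (value = value*16 + digit):
  2 -> 2
  2*16 + 2 = 34
  34*16 + 3 = 547
  547*16 + 12 (C) = 8764
  8764*16 + 2 = 140226
  140226*16 + 2 = 2243618
  2243618*16 + 0 = 35897888
  35897888*16 + 12 (C) = 574366220
Decimal = 574366220

574366220


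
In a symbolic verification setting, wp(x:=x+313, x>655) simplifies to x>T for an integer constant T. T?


Formula: wp(x:=E, P) = P[E/x] (substitute E for x in postcondition)
Step 1: Postcondition: x>655
Step 2: Substitute x+313 for x: x+313>655
Step 3: Solve for x: x > 655-313 = 342

342


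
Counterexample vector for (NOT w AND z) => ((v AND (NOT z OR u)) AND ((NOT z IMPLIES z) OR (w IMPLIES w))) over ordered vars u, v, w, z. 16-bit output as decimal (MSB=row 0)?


F1 = (NOT w AND z)
F2 = ((v AND (NOT z OR u)) AND ((NOT z IMPLIES z) OR (w IMPLIES w)))
Counterexample to F1=>F2 is where F1=1 and F2=0.
Evaluate each row (bits = u,v,w,z, MSB first):
  row 0 [0000]: F1=0 F2=0 -> F1&~F2 -> 0
  row 1 [0001]: F1=1 F2=0 -> F1&~F2 -> 1
  row 2 [0010]: F1=0 F2=0 -> F1&~F2 -> 0
  row 3 [0011]: F1=0 F2=0 -> F1&~F2 -> 0
  row 4 [0100]: F1=0 F2=1 -> F1&~F2 -> 0
  row 5 [0101]: F1=1 F2=0 -> F1&~F2 -> 1
  row 6 [0110]: F1=0 F2=1 -> F1&~F2 -> 0
  row 7 [0111]: F1=0 F2=0 -> F1&~F2 -> 0
  row 8 [1000]: F1=0 F2=0 -> F1&~F2 -> 0
  row 9 [1001]: F1=1 F2=0 -> F1&~F2 -> 1
  row 10 [1010]: F1=0 F2=0 -> F1&~F2 -> 0
  row 11 [1011]: F1=0 F2=0 -> F1&~F2 -> 0
  row 12 [1100]: F1=0 F2=1 -> F1&~F2 -> 0
  row 13 [1101]: F1=1 F2=1 -> F1&~F2 -> 0
  row 14 [1110]: F1=0 F2=1 -> F1&~F2 -> 0
  row 15 [1111]: F1=0 F2=1 -> F1&~F2 -> 0
Full result column, 4 rows per line (u,v fixed per line; w,z runs 00..11 left to right):
  rows 0-3 [u,v=00]: 0100  = hex 4
  rows 4-7 [u,v=01]: 0100  = hex 4
  rows 8-11 [u,v=10]: 0100  = hex 4
  rows 12-15 [u,v=11]: 0000  = hex 0
Counterexample vector (row 0 .. row 15) = 0100010001000000
Output column grouped in 4s = 0100 0100 0100 0000 = 0x4440
Convert to decimal digit by digit (value = value*16 + digit):
  4 -> 4
  4*16 + 4 = 68
  68*16 + 4 = 1092
  1092*16 + 0 = 17472
Decimal = 17472

17472


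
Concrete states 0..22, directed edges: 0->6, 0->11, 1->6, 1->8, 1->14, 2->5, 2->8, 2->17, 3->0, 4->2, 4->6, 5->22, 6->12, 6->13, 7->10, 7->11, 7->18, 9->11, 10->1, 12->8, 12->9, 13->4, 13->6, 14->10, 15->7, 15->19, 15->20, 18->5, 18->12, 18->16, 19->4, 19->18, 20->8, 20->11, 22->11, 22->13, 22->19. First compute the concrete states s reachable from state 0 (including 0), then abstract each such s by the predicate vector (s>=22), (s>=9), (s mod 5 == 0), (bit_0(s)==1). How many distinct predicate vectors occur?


BFS from 0:
Concrete reachable: {0, 2, 4, 5, 6, 8, 9, 11, 12, 13, 16, 17, 18, 19, 22}
Abstract via predicates (s>=22), (s>=9), (s mod 5 == 0), (bit_0(s)==1):
  (0,0,0,0) <- {2, 4, 6, 8}
  (0,0,1,0) <- {0}
  (0,0,1,1) <- {5}
  (0,1,0,0) <- {12, 16, 18}
  (0,1,0,1) <- {9, 11, 13, 17, 19}
  (1,1,0,0) <- {22}
Distinct abstract states = 6

6


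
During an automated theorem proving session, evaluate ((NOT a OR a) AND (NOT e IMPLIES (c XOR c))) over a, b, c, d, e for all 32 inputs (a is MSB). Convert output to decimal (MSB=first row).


Formula: ((NOT a OR a) AND (NOT e IMPLIES (c XOR c))) over a, b, c, d, e (32 rows)
Evaluate each row (bits = a,b,c,d,e, MSB first):
  row 0 [00000]: ((NOT 0 OR 0) AND (NOT 0 IMPLIES (0 XOR 0))) -> 0
  row 1 [00001]: ((NOT 0 OR 0) AND (NOT 1 IMPLIES (0 XOR 0))) -> 1
  row 2 [00010]: ((NOT 0 OR 0) AND (NOT 0 IMPLIES (0 XOR 0))) -> 0
  row 3 [00011]: ((NOT 0 OR 0) AND (NOT 1 IMPLIES (0 XOR 0))) -> 1
  row 4 [00100]: ((NOT 0 OR 0) AND (NOT 0 IMPLIES (1 XOR 1))) -> 0
  row 5 [00101]: ((NOT 0 OR 0) AND (NOT 1 IMPLIES (1 XOR 1))) -> 1
  row 6 [00110]: ((NOT 0 OR 0) AND (NOT 0 IMPLIES (1 XOR 1))) -> 0
  row 7 [00111]: ((NOT 0 OR 0) AND (NOT 1 IMPLIES (1 XOR 1))) -> 1
  row 8 [01000]: ((NOT 0 OR 0) AND (NOT 0 IMPLIES (0 XOR 0))) -> 0
  row 9 [01001]: ((NOT 0 OR 0) AND (NOT 1 IMPLIES (0 XOR 0))) -> 1
  row 10 [01010]: ((NOT 0 OR 0) AND (NOT 0 IMPLIES (0 XOR 0))) -> 0
  row 11 [01011]: ((NOT 0 OR 0) AND (NOT 1 IMPLIES (0 XOR 0))) -> 1
  row 12 [01100]: ((NOT 0 OR 0) AND (NOT 0 IMPLIES (1 XOR 1))) -> 0
  row 13 [01101]: ((NOT 0 OR 0) AND (NOT 1 IMPLIES (1 XOR 1))) -> 1
  row 14 [01110]: ((NOT 0 OR 0) AND (NOT 0 IMPLIES (1 XOR 1))) -> 0
  row 15 [01111]: ((NOT 0 OR 0) AND (NOT 1 IMPLIES (1 XOR 1))) -> 1
  row 16 [10000]: ((NOT 1 OR 1) AND (NOT 0 IMPLIES (0 XOR 0))) -> 0
  row 17 [10001]: ((NOT 1 OR 1) AND (NOT 1 IMPLIES (0 XOR 0))) -> 1
  row 18 [10010]: ((NOT 1 OR 1) AND (NOT 0 IMPLIES (0 XOR 0))) -> 0
  row 19 [10011]: ((NOT 1 OR 1) AND (NOT 1 IMPLIES (0 XOR 0))) -> 1
  row 20 [10100]: ((NOT 1 OR 1) AND (NOT 0 IMPLIES (1 XOR 1))) -> 0
  row 21 [10101]: ((NOT 1 OR 1) AND (NOT 1 IMPLIES (1 XOR 1))) -> 1
  row 22 [10110]: ((NOT 1 OR 1) AND (NOT 0 IMPLIES (1 XOR 1))) -> 0
  row 23 [10111]: ((NOT 1 OR 1) AND (NOT 1 IMPLIES (1 XOR 1))) -> 1
  row 24 [11000]: ((NOT 1 OR 1) AND (NOT 0 IMPLIES (0 XOR 0))) -> 0
  row 25 [11001]: ((NOT 1 OR 1) AND (NOT 1 IMPLIES (0 XOR 0))) -> 1
  row 26 [11010]: ((NOT 1 OR 1) AND (NOT 0 IMPLIES (0 XOR 0))) -> 0
  row 27 [11011]: ((NOT 1 OR 1) AND (NOT 1 IMPLIES (0 XOR 0))) -> 1
  row 28 [11100]: ((NOT 1 OR 1) AND (NOT 0 IMPLIES (1 XOR 1))) -> 0
  row 29 [11101]: ((NOT 1 OR 1) AND (NOT 1 IMPLIES (1 XOR 1))) -> 1
  row 30 [11110]: ((NOT 1 OR 1) AND (NOT 0 IMPLIES (1 XOR 1))) -> 0
  row 31 [11111]: ((NOT 1 OR 1) AND (NOT 1 IMPLIES (1 XOR 1))) -> 1
Full result column, 4 rows per line (a,b,c fixed per line; d,e runs 00..11 left to right):
  rows 0-3 [a,b,c=000]: 0101  = hex 5
  rows 4-7 [a,b,c=001]: 0101  = hex 5
  rows 8-11 [a,b,c=010]: 0101  = hex 5
  rows 12-15 [a,b,c=011]: 0101  = hex 5
  rows 16-19 [a,b,c=100]: 0101  = hex 5
  rows 20-23 [a,b,c=101]: 0101  = hex 5
  rows 24-27 [a,b,c=110]: 0101  = hex 5
  rows 28-31 [a,b,c=111]: 0101  = hex 5
Output column (row 0 .. row 31) = 01010101010101010101010101010101
Output column grouped in 4s = 0101 0101 0101 0101 0101 0101 0101 0101 = 0x55555555
Convert to decimal digit by digit (value = value*16 + digit):
  5 -> 5
  5*16 + 5 = 85
  85*16 + 5 = 1365
  1365*16 + 5 = 21845
  21845*16 + 5 = 349525
  349525*16 + 5 = 5592405
  5592405*16 + 5 = 89478485
  89478485*16 + 5 = 1431655765
Decimal = 1431655765

1431655765


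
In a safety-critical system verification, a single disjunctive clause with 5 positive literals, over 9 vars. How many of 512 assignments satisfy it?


Step 1: Total=2^9=512
Step 2: Unsat when all 5 false: 2^4=16
Step 3: Sat=512-16=496

496


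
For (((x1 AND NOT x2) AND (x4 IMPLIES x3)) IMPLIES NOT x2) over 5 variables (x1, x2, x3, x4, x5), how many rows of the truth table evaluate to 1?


Formula: (((x1 AND NOT x2) AND (x4 IMPLIES x3)) IMPLIES NOT x2) over 5 vars (32 rows)
Evaluate each row (x1, x2, x3, x4, x5 as bits, MSB first):
  row 0 [00000]: (((0 AND NOT 0) AND (0 IMPLIES 0)) IMPLIES NOT 0) -> 1
  row 1 [00001]: (((0 AND NOT 0) AND (0 IMPLIES 0)) IMPLIES NOT 0) -> 1
  row 2 [00010]: (((0 AND NOT 0) AND (1 IMPLIES 0)) IMPLIES NOT 0) -> 1
  row 3 [00011]: (((0 AND NOT 0) AND (1 IMPLIES 0)) IMPLIES NOT 0) -> 1
  row 4 [00100]: (((0 AND NOT 0) AND (0 IMPLIES 1)) IMPLIES NOT 0) -> 1
  row 5 [00101]: (((0 AND NOT 0) AND (0 IMPLIES 1)) IMPLIES NOT 0) -> 1
  row 6 [00110]: (((0 AND NOT 0) AND (1 IMPLIES 1)) IMPLIES NOT 0) -> 1
  row 7 [00111]: (((0 AND NOT 0) AND (1 IMPLIES 1)) IMPLIES NOT 0) -> 1
  row 8 [01000]: (((0 AND NOT 1) AND (0 IMPLIES 0)) IMPLIES NOT 1) -> 1
  row 9 [01001]: (((0 AND NOT 1) AND (0 IMPLIES 0)) IMPLIES NOT 1) -> 1
  row 10 [01010]: (((0 AND NOT 1) AND (1 IMPLIES 0)) IMPLIES NOT 1) -> 1
  row 11 [01011]: (((0 AND NOT 1) AND (1 IMPLIES 0)) IMPLIES NOT 1) -> 1
  row 12 [01100]: (((0 AND NOT 1) AND (0 IMPLIES 1)) IMPLIES NOT 1) -> 1
  row 13 [01101]: (((0 AND NOT 1) AND (0 IMPLIES 1)) IMPLIES NOT 1) -> 1
  row 14 [01110]: (((0 AND NOT 1) AND (1 IMPLIES 1)) IMPLIES NOT 1) -> 1
  row 15 [01111]: (((0 AND NOT 1) AND (1 IMPLIES 1)) IMPLIES NOT 1) -> 1
  row 16 [10000]: (((1 AND NOT 0) AND (0 IMPLIES 0)) IMPLIES NOT 0) -> 1
  row 17 [10001]: (((1 AND NOT 0) AND (0 IMPLIES 0)) IMPLIES NOT 0) -> 1
  row 18 [10010]: (((1 AND NOT 0) AND (1 IMPLIES 0)) IMPLIES NOT 0) -> 1
  row 19 [10011]: (((1 AND NOT 0) AND (1 IMPLIES 0)) IMPLIES NOT 0) -> 1
  row 20 [10100]: (((1 AND NOT 0) AND (0 IMPLIES 1)) IMPLIES NOT 0) -> 1
  row 21 [10101]: (((1 AND NOT 0) AND (0 IMPLIES 1)) IMPLIES NOT 0) -> 1
  row 22 [10110]: (((1 AND NOT 0) AND (1 IMPLIES 1)) IMPLIES NOT 0) -> 1
  row 23 [10111]: (((1 AND NOT 0) AND (1 IMPLIES 1)) IMPLIES NOT 0) -> 1
  row 24 [11000]: (((1 AND NOT 1) AND (0 IMPLIES 0)) IMPLIES NOT 1) -> 1
  row 25 [11001]: (((1 AND NOT 1) AND (0 IMPLIES 0)) IMPLIES NOT 1) -> 1
  row 26 [11010]: (((1 AND NOT 1) AND (1 IMPLIES 0)) IMPLIES NOT 1) -> 1
  row 27 [11011]: (((1 AND NOT 1) AND (1 IMPLIES 0)) IMPLIES NOT 1) -> 1
  row 28 [11100]: (((1 AND NOT 1) AND (0 IMPLIES 1)) IMPLIES NOT 1) -> 1
  row 29 [11101]: (((1 AND NOT 1) AND (0 IMPLIES 1)) IMPLIES NOT 1) -> 1
  row 30 [11110]: (((1 AND NOT 1) AND (1 IMPLIES 1)) IMPLIES NOT 1) -> 1
  row 31 [11111]: (((1 AND NOT 1) AND (1 IMPLIES 1)) IMPLIES NOT 1) -> 1
Full result column, 8 rows per line (x1,x2 fixed per line; x3,x4,x5 runs 000..111 left to right):
  rows 0-7 [x1,x2=00]: 11111111  (ones: 8)
  rows 8-15 [x1,x2=01]: 11111111  (ones: 8)
  rows 16-23 [x1,x2=10]: 11111111  (ones: 8)
  rows 24-31 [x1,x2=11]: 11111111  (ones: 8)
Count of 1-rows = 8+8+8+8 = 32

32


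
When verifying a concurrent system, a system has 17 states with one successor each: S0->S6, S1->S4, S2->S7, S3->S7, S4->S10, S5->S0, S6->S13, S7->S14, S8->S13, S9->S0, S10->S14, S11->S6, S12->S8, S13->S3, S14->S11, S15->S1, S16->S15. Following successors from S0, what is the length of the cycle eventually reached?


Trace from S0 until a state repeats:
  S0 -> S6 -> S13 -> S3 -> S7 -> S14 -> S11 -> S6
S6 first seen at step 1, revisited at step 7.
Cycle length = 7 - 1 = 6

6


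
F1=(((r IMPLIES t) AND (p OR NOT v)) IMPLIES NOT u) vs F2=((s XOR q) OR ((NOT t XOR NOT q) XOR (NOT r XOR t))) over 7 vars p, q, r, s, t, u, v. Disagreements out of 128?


F1 = (((r IMPLIES t) AND (p OR NOT v)) IMPLIES NOT u)
F2 = ((s XOR q) OR ((NOT t XOR NOT q) XOR (NOT r XOR t)))
Evaluate both on each of 128 rows (bits = p,q,r,s,t,u,v):
  row 0 [0000000]: F1=1 F2=1 -> 0
  row 1 [0000001]: F1=1 F2=1 -> 0
  row 2 [0000010]: F1=0 F2=1 (differ) -> 1
  row 3 [0000011]: F1=1 F2=1 -> 0
  row 4 [0000100]: F1=1 F2=1 -> 0
  (every remaining row is evaluated the same way; all 128 results are listed next)
Full result column, 8 rows per line (p,q,r,s fixed per line; t,u,v runs 000..111 left to right):
  rows 0-7 [p,q,r,s=0000]: 00100010  (ones: 2)
  rows 8-15 [p,q,r,s=0001]: 00100010  (ones: 2)
  rows 16-23 [p,q,r,s=0010]: 11111101  (ones: 7)
  rows 24-31 [p,q,r,s=0011]: 00000010  (ones: 1)
  rows 32-39 [p,q,r,s=0100]: 00100010  (ones: 2)
  rows 40-47 [p,q,r,s=0101]: 11011101  (ones: 6)
  rows 48-55 [p,q,r,s=0110]: 00000010  (ones: 1)
  rows 56-63 [p,q,r,s=0111]: 00000010  (ones: 1)
  rows 64-71 [p,q,r,s=1000]: 00110011  (ones: 4)
  rows 72-79 [p,q,r,s=1001]: 00110011  (ones: 4)
  rows 80-87 [p,q,r,s=1010]: 11111100  (ones: 6)
  rows 88-95 [p,q,r,s=1011]: 00000011  (ones: 2)
  rows 96-103 [p,q,r,s=1100]: 00110011  (ones: 4)
  rows 104-111 [p,q,r,s=1101]: 11001100  (ones: 4)
  rows 112-119 [p,q,r,s=1110]: 00000011  (ones: 2)
  rows 120-127 [p,q,r,s=1111]: 00000011  (ones: 2)
Disagreements = 2+2+7+1+2+6+1+1+4+4+6+2+4+4+2+2 = 50

50


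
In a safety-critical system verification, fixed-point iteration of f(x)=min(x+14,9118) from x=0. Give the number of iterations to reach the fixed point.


Step 1: x=0, cap=9118, increment=14
Step 2: x grows by 14 each step until capped at 9118; fixed point is x=9118
Step 3: iterations = ceil(9118/14) = 652

652


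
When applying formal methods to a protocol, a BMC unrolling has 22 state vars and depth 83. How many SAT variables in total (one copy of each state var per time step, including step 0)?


BMC unrolls to depth k, creating one copy of each state var for steps 0..k.
Step count = 83 + 1 = 84 (steps 0 through 83)
Vars per step = 22
Total = 22 * 84 = 1848

1848


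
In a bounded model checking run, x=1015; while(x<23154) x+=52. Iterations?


Step 1: x goes from 1015 toward 23154 by 52; the body runs while x<23154, so iterations = ceil((bound-start)/step)
Step 2: Distance=22139
Step 3: ceil(22139/52)=426

426


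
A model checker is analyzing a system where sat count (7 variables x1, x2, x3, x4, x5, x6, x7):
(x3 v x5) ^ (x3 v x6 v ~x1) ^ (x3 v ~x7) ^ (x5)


CNF with 4 clauses over 7 vars (128 assignments).
An assignment satisfies CNF iff every clause has >=1 true literal.
Check each row (bits = x1,x2,x3,x4,x5,x6,x7; clause T/F shown):
  row 0 [0000000]: clauses=FTTF -> 0
  row 1 [0000001]: clauses=FTFF -> 0
  row 2 [0000010]: clauses=FTTF -> 0
  row 3 [0000011]: clauses=FTFF -> 0
  row 4 [0000100]: clauses=TTTT -> 1
  (every remaining row is evaluated the same way; all 128 results are listed next)
Full result column, 8 rows per line (x1,x2,x3,x4 fixed per line; x5,x6,x7 runs 000..111 left to right):
  rows 0-7 [x1,x2,x3,x4=0000]: 00001010  (ones: 2)
  rows 8-15 [x1,x2,x3,x4=0001]: 00001010  (ones: 2)
  rows 16-23 [x1,x2,x3,x4=0010]: 00001111  (ones: 4)
  rows 24-31 [x1,x2,x3,x4=0011]: 00001111  (ones: 4)
  rows 32-39 [x1,x2,x3,x4=0100]: 00001010  (ones: 2)
  rows 40-47 [x1,x2,x3,x4=0101]: 00001010  (ones: 2)
  rows 48-55 [x1,x2,x3,x4=0110]: 00001111  (ones: 4)
  rows 56-63 [x1,x2,x3,x4=0111]: 00001111  (ones: 4)
  rows 64-71 [x1,x2,x3,x4=1000]: 00000010  (ones: 1)
  rows 72-79 [x1,x2,x3,x4=1001]: 00000010  (ones: 1)
  rows 80-87 [x1,x2,x3,x4=1010]: 00001111  (ones: 4)
  rows 88-95 [x1,x2,x3,x4=1011]: 00001111  (ones: 4)
  rows 96-103 [x1,x2,x3,x4=1100]: 00000010  (ones: 1)
  rows 104-111 [x1,x2,x3,x4=1101]: 00000010  (ones: 1)
  rows 112-119 [x1,x2,x3,x4=1110]: 00001111  (ones: 4)
  rows 120-127 [x1,x2,x3,x4=1111]: 00001111  (ones: 4)
Satisfying assignments = 2+2+4+4+2+2+4+4+1+1+4+4+1+1+4+4 = 44

44


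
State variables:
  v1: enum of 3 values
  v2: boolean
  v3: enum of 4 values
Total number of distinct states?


State space = product of domain sizes of all variables.
Domain sizes:
  v1 (enum of 3 values): 3
  v2 (boolean): 2
  v3 (enum of 4 values): 4
Product = 3 * 2 * 4 = 24

24


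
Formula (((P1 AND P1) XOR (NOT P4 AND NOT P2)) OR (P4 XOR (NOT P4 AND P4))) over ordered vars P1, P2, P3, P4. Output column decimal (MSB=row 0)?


Formula: (((P1 AND P1) XOR (NOT P4 AND NOT P2)) OR (P4 XOR (NOT P4 AND P4))) over P1, P2, P3, P4 (16 rows)
Evaluate each row (bits = P1,P2,P3,P4, MSB first):
  row 0 [0000]: (((0 AND 0) XOR (NOT 0 AND NOT 0)) OR (0 XOR (NOT 0 AND 0))) -> 1
  row 1 [0001]: (((0 AND 0) XOR (NOT 1 AND NOT 0)) OR (1 XOR (NOT 1 AND 1))) -> 1
  row 2 [0010]: (((0 AND 0) XOR (NOT 0 AND NOT 0)) OR (0 XOR (NOT 0 AND 0))) -> 1
  row 3 [0011]: (((0 AND 0) XOR (NOT 1 AND NOT 0)) OR (1 XOR (NOT 1 AND 1))) -> 1
  row 4 [0100]: (((0 AND 0) XOR (NOT 0 AND NOT 1)) OR (0 XOR (NOT 0 AND 0))) -> 0
  row 5 [0101]: (((0 AND 0) XOR (NOT 1 AND NOT 1)) OR (1 XOR (NOT 1 AND 1))) -> 1
  row 6 [0110]: (((0 AND 0) XOR (NOT 0 AND NOT 1)) OR (0 XOR (NOT 0 AND 0))) -> 0
  row 7 [0111]: (((0 AND 0) XOR (NOT 1 AND NOT 1)) OR (1 XOR (NOT 1 AND 1))) -> 1
  row 8 [1000]: (((1 AND 1) XOR (NOT 0 AND NOT 0)) OR (0 XOR (NOT 0 AND 0))) -> 0
  row 9 [1001]: (((1 AND 1) XOR (NOT 1 AND NOT 0)) OR (1 XOR (NOT 1 AND 1))) -> 1
  row 10 [1010]: (((1 AND 1) XOR (NOT 0 AND NOT 0)) OR (0 XOR (NOT 0 AND 0))) -> 0
  row 11 [1011]: (((1 AND 1) XOR (NOT 1 AND NOT 0)) OR (1 XOR (NOT 1 AND 1))) -> 1
  row 12 [1100]: (((1 AND 1) XOR (NOT 0 AND NOT 1)) OR (0 XOR (NOT 0 AND 0))) -> 1
  row 13 [1101]: (((1 AND 1) XOR (NOT 1 AND NOT 1)) OR (1 XOR (NOT 1 AND 1))) -> 1
  row 14 [1110]: (((1 AND 1) XOR (NOT 0 AND NOT 1)) OR (0 XOR (NOT 0 AND 0))) -> 1
  row 15 [1111]: (((1 AND 1) XOR (NOT 1 AND NOT 1)) OR (1 XOR (NOT 1 AND 1))) -> 1
Full result column, 4 rows per line (P1,P2 fixed per line; P3,P4 runs 00..11 left to right):
  rows 0-3 [P1,P2=00]: 1111  = hex F
  rows 4-7 [P1,P2=01]: 0101  = hex 5
  rows 8-11 [P1,P2=10]: 0101  = hex 5
  rows 12-15 [P1,P2=11]: 1111  = hex F
Output column (row 0 .. row 15) = 1111010101011111
Output column grouped in 4s = 1111 0101 0101 1111 = 0xF55F
Convert to decimal digit by digit (value = value*16 + digit):
  F -> 15
  15*16 + 5 = 245
  245*16 + 5 = 3925
  3925*16 + 15 (F) = 62815
Decimal = 62815

62815


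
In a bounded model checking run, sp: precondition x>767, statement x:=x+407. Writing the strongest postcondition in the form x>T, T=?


Formula: sp(P, x:=E) = exists old_x. (x = E[old_x/x]) AND P[old_x/x] (old_x is the value of x before the assignment; eliminate old_x by solving x = E[old_x/x] for old_x)
Step 1: Precondition P: x>767, i.e. old_x > 767
Step 2: Assignment gives x = old_x + 407, so old_x = x - 407
Step 3: Substitute into P: x - 407 > 767
Step 4: Simplify: x > 767+407 = 1174

1174


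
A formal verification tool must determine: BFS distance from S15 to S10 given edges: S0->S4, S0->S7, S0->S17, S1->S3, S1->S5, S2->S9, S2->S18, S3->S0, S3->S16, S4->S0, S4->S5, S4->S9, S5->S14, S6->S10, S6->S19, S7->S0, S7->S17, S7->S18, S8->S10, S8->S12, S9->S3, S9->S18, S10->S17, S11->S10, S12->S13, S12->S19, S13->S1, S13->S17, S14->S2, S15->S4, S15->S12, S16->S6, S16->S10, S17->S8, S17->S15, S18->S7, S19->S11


BFS layer-by-layer from S15:
  dist 0: {S15}
  dist 1: {S4, S12}
  dist 2: {S0, S5, S9, S13, S19}
  dist 3: {S1, S3, S7, S11, S14, S17, S18}
  dist 4: {S2, S8, S10, S16}
  -> S10 reached at distance 4
Shortest path length = 4

4


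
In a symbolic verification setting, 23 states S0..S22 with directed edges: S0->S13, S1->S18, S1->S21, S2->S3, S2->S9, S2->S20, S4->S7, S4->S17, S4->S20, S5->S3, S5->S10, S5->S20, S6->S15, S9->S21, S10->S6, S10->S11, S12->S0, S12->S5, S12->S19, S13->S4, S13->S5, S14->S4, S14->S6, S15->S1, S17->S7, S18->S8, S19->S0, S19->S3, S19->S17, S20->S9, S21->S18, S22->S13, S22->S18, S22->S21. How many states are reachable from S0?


BFS from S0:
  layer 0: {S0}
  layer 1: {S13}
  layer 2: {S4, S5}
  layer 3: {S3, S7, S10, S17, S20}
  layer 4: {S6, S9, S11}
  layer 5: {S15, S21}
  layer 6: {S1, S18}
  layer 7: {S8}
Reachable set: {S0, S1, S3, S4, S5, S6, S7, S8, S9, S10, S11, S13, S15, S17, S18, S20, S21}
Count = 17

17


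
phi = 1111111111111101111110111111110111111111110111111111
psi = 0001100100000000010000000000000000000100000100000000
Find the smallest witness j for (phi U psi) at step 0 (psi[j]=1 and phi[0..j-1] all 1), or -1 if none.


(phi U psi) at 0: need smallest j with psi[j]=1 and phi[i]=1 for all i in [0,j).
Scan from step 0:
  step 0: phi=1, psi=0 -> continue
  step 1: phi=1, psi=0 -> continue
  step 2: phi=1, psi=0 -> continue
  step 3: psi=1 and phi held for [0,3) -> witness found
Witness step = 3

3


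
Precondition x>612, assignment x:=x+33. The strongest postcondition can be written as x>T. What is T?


Formula: sp(P, x:=E) = exists old_x. (x = E[old_x/x]) AND P[old_x/x] (old_x is the value of x before the assignment; eliminate old_x by solving x = E[old_x/x] for old_x)
Step 1: Precondition P: x>612, i.e. old_x > 612
Step 2: Assignment gives x = old_x + 33, so old_x = x - 33
Step 3: Substitute into P: x - 33 > 612
Step 4: Simplify: x > 612+33 = 645

645


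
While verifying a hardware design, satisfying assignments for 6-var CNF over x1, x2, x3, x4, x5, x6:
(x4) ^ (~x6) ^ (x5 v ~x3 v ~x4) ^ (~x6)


CNF with 4 clauses over 6 vars (64 assignments).
An assignment satisfies CNF iff every clause has >=1 true literal.
Check each row (bits = x1,x2,x3,x4,x5,x6; clause T/F shown):
  row 0 [000000]: clauses=FTTT -> 0
  row 1 [000001]: clauses=FFTF -> 0
  row 2 [000010]: clauses=FTTT -> 0
  row 3 [000011]: clauses=FFTF -> 0
  row 4 [000100]: clauses=TTTT -> 1
  (every remaining row is evaluated the same way; all 64 results are listed next)
Full result column, 8 rows per line (x1,x2,x3 fixed per line; x4,x5,x6 runs 000..111 left to right):
  rows 0-7 [x1,x2,x3=000]: 00001010  (ones: 2)
  rows 8-15 [x1,x2,x3=001]: 00000010  (ones: 1)
  rows 16-23 [x1,x2,x3=010]: 00001010  (ones: 2)
  rows 24-31 [x1,x2,x3=011]: 00000010  (ones: 1)
  rows 32-39 [x1,x2,x3=100]: 00001010  (ones: 2)
  rows 40-47 [x1,x2,x3=101]: 00000010  (ones: 1)
  rows 48-55 [x1,x2,x3=110]: 00001010  (ones: 2)
  rows 56-63 [x1,x2,x3=111]: 00000010  (ones: 1)
Satisfying assignments = 2+1+2+1+2+1+2+1 = 12

12


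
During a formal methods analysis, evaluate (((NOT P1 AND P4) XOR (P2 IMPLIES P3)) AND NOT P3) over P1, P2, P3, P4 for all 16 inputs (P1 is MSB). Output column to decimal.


Formula: (((NOT P1 AND P4) XOR (P2 IMPLIES P3)) AND NOT P3) over P1, P2, P3, P4 (16 rows)
Evaluate each row (bits = P1,P2,P3,P4, MSB first):
  row 0 [0000]: (((NOT 0 AND 0) XOR (0 IMPLIES 0)) AND NOT 0) -> 1
  row 1 [0001]: (((NOT 0 AND 1) XOR (0 IMPLIES 0)) AND NOT 0) -> 0
  row 2 [0010]: (((NOT 0 AND 0) XOR (0 IMPLIES 1)) AND NOT 1) -> 0
  row 3 [0011]: (((NOT 0 AND 1) XOR (0 IMPLIES 1)) AND NOT 1) -> 0
  row 4 [0100]: (((NOT 0 AND 0) XOR (1 IMPLIES 0)) AND NOT 0) -> 0
  row 5 [0101]: (((NOT 0 AND 1) XOR (1 IMPLIES 0)) AND NOT 0) -> 1
  row 6 [0110]: (((NOT 0 AND 0) XOR (1 IMPLIES 1)) AND NOT 1) -> 0
  row 7 [0111]: (((NOT 0 AND 1) XOR (1 IMPLIES 1)) AND NOT 1) -> 0
  row 8 [1000]: (((NOT 1 AND 0) XOR (0 IMPLIES 0)) AND NOT 0) -> 1
  row 9 [1001]: (((NOT 1 AND 1) XOR (0 IMPLIES 0)) AND NOT 0) -> 1
  row 10 [1010]: (((NOT 1 AND 0) XOR (0 IMPLIES 1)) AND NOT 1) -> 0
  row 11 [1011]: (((NOT 1 AND 1) XOR (0 IMPLIES 1)) AND NOT 1) -> 0
  row 12 [1100]: (((NOT 1 AND 0) XOR (1 IMPLIES 0)) AND NOT 0) -> 0
  row 13 [1101]: (((NOT 1 AND 1) XOR (1 IMPLIES 0)) AND NOT 0) -> 0
  row 14 [1110]: (((NOT 1 AND 0) XOR (1 IMPLIES 1)) AND NOT 1) -> 0
  row 15 [1111]: (((NOT 1 AND 1) XOR (1 IMPLIES 1)) AND NOT 1) -> 0
Full result column, 4 rows per line (P1,P2 fixed per line; P3,P4 runs 00..11 left to right):
  rows 0-3 [P1,P2=00]: 1000  = hex 8
  rows 4-7 [P1,P2=01]: 0100  = hex 4
  rows 8-11 [P1,P2=10]: 1100  = hex C
  rows 12-15 [P1,P2=11]: 0000  = hex 0
Output column (row 0 .. row 15) = 1000010011000000
Output column grouped in 4s = 1000 0100 1100 0000 = 0x84C0
Convert to decimal digit by digit (value = value*16 + digit):
  8 -> 8
  8*16 + 4 = 132
  132*16 + 12 (C) = 2124
  2124*16 + 0 = 33984
Decimal = 33984

33984
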